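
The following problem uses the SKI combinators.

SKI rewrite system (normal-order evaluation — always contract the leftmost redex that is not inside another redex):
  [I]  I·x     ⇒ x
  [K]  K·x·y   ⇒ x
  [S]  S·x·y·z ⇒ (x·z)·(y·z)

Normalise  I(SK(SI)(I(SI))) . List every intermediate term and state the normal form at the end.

Answer: normal form = SI  (in 4 steps)

Derivation:
  start: I(SK(SI)(I(SI)))
  →1  SK(SI)(I(SI))
  →2  K(I(SI))(SI(I(SI)))
  →3  I(SI)
  →4  SI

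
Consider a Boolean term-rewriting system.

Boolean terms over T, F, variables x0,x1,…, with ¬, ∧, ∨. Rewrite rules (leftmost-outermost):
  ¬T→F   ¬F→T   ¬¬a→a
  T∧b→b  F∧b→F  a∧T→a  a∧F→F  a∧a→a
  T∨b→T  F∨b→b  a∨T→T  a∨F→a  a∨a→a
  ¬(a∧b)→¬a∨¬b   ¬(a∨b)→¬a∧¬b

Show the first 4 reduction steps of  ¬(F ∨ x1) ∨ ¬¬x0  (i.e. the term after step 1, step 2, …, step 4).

  start: ¬(F ∨ x1) ∨ ¬¬x0
  [1] (¬F ∧ ¬x1) ∨ ¬¬x0
  [2] (T ∧ ¬x1) ∨ ¬¬x0
  [3] ¬x1 ∨ ¬¬x0
  [4] ¬x1 ∨ x0

Answer: after 4 steps: ¬x1 ∨ x0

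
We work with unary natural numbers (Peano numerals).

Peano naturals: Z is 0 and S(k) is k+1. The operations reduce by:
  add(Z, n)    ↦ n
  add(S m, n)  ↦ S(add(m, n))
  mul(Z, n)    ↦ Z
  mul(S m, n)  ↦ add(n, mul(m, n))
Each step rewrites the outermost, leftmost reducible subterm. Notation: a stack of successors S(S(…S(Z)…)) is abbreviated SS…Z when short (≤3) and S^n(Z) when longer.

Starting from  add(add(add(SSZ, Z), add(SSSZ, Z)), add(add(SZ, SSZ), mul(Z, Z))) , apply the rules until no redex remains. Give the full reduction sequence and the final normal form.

  start: add(add(add(SSZ, Z), add(SSSZ, Z)), add(add(SZ, SSZ), mul(Z, Z)))
  step 1: add(add(S(add(SZ, Z)), add(SSSZ, Z)), add(add(SZ, SSZ), mul(Z, Z)))
  step 2: add(S(add(add(SZ, Z), add(SSSZ, Z))), add(add(SZ, SSZ), mul(Z, Z)))
  step 3: S(add(add(add(SZ, Z), add(SSSZ, Z)), add(add(SZ, SSZ), mul(Z, Z))))
  step 4: S(add(add(S(add(Z, Z)), add(SSSZ, Z)), add(add(SZ, SSZ), mul(Z, Z))))
  step 5: S(add(S(add(add(Z, Z), add(SSSZ, Z))), add(add(SZ, SSZ), mul(Z, Z))))
  step 6: S(S(add(add(add(Z, Z), add(SSSZ, Z)), add(add(SZ, SSZ), mul(Z, Z)))))
  step 7: S(S(add(add(Z, add(SSSZ, Z)), add(add(SZ, SSZ), mul(Z, Z)))))
  step 8: S(S(add(add(SSSZ, Z), add(add(SZ, SSZ), mul(Z, Z)))))
  step 9: S(S(add(S(add(SSZ, Z)), add(add(SZ, SSZ), mul(Z, Z)))))
  step 10: S(S(S(add(add(SSZ, Z), add(add(SZ, SSZ), mul(Z, Z))))))
  step 11: S(S(S(add(S(add(SZ, Z)), add(add(SZ, SSZ), mul(Z, Z))))))
  step 12: S(S(S(S(add(add(SZ, Z), add(add(SZ, SSZ), mul(Z, Z)))))))
  step 13: S(S(S(S(add(S(add(Z, Z)), add(add(SZ, SSZ), mul(Z, Z)))))))
  step 14: S(S(S(S(S(add(add(Z, Z), add(add(SZ, SSZ), mul(Z, Z))))))))
  step 15: S(S(S(S(S(add(Z, add(add(SZ, SSZ), mul(Z, Z))))))))
  step 16: S(S(S(S(S(add(add(SZ, SSZ), mul(Z, Z)))))))
  step 17: S(S(S(S(S(add(S(add(Z, SSZ)), mul(Z, Z)))))))
  step 18: S(S(S(S(S(S(add(add(Z, SSZ), mul(Z, Z))))))))
  step 19: S(S(S(S(S(S(add(SSZ, mul(Z, Z))))))))
  step 20: S(S(S(S(S(S(S(add(SZ, mul(Z, Z)))))))))
  step 21: S(S(S(S(S(S(S(S(add(Z, mul(Z, Z))))))))))
  step 22: S(S(S(S(S(S(S(S(mul(Z, Z)))))))))
  step 23: S^8(Z)

Answer: normal form = S^8(Z)  (in 23 steps)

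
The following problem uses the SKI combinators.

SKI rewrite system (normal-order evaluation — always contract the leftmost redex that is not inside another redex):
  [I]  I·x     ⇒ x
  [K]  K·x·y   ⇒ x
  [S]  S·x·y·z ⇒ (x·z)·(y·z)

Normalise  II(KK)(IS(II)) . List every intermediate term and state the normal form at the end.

  start: II(KK)(IS(II))
  [1] I(KK)(IS(II))
  [2] KK(IS(II))
  [3] K

Answer: normal form = K  (in 3 steps)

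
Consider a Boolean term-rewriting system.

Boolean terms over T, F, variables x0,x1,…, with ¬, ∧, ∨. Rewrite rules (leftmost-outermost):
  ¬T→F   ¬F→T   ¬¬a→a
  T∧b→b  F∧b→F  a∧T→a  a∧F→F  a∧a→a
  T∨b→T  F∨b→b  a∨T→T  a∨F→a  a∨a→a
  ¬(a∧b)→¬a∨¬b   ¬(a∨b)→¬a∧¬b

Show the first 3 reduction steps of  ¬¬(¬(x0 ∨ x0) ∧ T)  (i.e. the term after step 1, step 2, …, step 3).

Answer: after 3 steps: ¬x0 ∧ ¬x0

Derivation:
  start: ¬¬(¬(x0 ∨ x0) ∧ T)
  →1  ¬(x0 ∨ x0) ∧ T
  →2  ¬(x0 ∨ x0)
  →3  ¬x0 ∧ ¬x0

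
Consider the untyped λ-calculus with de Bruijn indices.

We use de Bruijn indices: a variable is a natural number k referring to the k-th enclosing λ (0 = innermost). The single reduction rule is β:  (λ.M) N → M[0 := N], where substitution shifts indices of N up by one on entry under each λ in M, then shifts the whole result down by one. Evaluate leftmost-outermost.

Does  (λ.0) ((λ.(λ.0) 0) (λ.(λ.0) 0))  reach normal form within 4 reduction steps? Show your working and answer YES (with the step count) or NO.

  start: (λ.0) ((λ.(λ.0) 0) (λ.(λ.0) 0))
  [1] (λ.(λ.0) 0) (λ.(λ.0) 0)
  [2] (λ.0) (λ.(λ.0) 0)
  [3] λ.(λ.0) 0
  [4] λ.0

Answer: YES — reaches normal form λ.0 in 4 ≤ 4 steps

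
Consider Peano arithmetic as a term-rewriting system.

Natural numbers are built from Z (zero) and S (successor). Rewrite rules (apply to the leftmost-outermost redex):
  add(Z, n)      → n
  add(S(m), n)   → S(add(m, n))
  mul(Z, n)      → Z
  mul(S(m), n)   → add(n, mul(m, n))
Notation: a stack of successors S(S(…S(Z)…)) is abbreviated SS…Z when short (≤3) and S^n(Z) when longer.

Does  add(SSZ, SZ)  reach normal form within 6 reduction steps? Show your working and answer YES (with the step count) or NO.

  start: add(SSZ, SZ)
  step 1: S(add(SZ, SZ))
  step 2: S(S(add(Z, SZ)))
  step 3: SSSZ

Answer: YES — reaches normal form SSSZ in 3 ≤ 6 steps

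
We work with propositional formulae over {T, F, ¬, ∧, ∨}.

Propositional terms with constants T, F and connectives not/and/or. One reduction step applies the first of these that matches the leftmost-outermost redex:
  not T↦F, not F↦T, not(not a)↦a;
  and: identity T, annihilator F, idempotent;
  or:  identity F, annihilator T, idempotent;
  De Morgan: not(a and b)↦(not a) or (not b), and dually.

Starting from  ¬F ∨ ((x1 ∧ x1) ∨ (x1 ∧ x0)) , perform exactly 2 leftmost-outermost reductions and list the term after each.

  start: ¬F ∨ ((x1 ∧ x1) ∨ (x1 ∧ x0))
  →1  T ∨ ((x1 ∧ x1) ∨ (x1 ∧ x0))
  →2  T

Answer: after 2 steps: T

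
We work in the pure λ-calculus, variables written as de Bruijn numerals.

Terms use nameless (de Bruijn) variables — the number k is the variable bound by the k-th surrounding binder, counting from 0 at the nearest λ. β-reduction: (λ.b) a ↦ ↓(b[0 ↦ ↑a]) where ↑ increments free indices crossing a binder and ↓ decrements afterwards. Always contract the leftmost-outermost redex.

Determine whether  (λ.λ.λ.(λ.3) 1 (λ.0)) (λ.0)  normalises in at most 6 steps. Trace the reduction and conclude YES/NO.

  start: (λ.λ.λ.(λ.3) 1 (λ.0)) (λ.0)
  →1  λ.λ.(λ.λ.0) 1 (λ.0)
  →2  λ.λ.(λ.0) (λ.0)
  →3  λ.λ.λ.0

Answer: YES — reaches normal form λ.λ.λ.0 in 3 ≤ 6 steps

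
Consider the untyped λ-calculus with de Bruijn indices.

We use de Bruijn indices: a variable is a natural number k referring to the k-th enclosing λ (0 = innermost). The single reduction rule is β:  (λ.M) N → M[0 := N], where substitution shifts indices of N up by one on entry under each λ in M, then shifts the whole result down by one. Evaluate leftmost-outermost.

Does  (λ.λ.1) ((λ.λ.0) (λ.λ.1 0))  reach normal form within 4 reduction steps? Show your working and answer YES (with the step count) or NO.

Answer: YES — reaches normal form λ.λ.0 in 2 ≤ 4 steps

Derivation:
  start: (λ.λ.1) ((λ.λ.0) (λ.λ.1 0))
  step 1: λ.(λ.λ.0) (λ.λ.1 0)
  step 2: λ.λ.0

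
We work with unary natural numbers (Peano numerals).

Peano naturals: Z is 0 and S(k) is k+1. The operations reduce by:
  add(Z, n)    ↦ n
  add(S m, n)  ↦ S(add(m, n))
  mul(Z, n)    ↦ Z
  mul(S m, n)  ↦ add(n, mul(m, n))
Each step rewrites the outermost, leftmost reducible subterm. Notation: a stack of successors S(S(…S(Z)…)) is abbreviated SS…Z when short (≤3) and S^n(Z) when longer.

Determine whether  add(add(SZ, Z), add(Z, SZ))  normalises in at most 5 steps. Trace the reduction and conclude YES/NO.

  start: add(add(SZ, Z), add(Z, SZ))
  step 1: add(S(add(Z, Z)), add(Z, SZ))
  step 2: S(add(add(Z, Z), add(Z, SZ)))
  step 3: S(add(Z, add(Z, SZ)))
  step 4: S(add(Z, SZ))
  step 5: SSZ

Answer: YES — reaches normal form SSZ in 5 ≤ 5 steps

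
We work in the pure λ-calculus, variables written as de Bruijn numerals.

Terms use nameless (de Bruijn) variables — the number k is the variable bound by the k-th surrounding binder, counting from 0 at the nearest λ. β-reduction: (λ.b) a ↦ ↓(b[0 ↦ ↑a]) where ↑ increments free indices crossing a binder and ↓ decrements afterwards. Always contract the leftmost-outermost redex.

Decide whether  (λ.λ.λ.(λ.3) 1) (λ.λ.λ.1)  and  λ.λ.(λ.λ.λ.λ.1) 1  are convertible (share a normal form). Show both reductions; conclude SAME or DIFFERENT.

Answer: SAME — A ⇓ λ.λ.λ.λ.λ.1, B ⇓ λ.λ.λ.λ.λ.1

Derivation:
Term A:
  start: (λ.λ.λ.(λ.3) 1) (λ.λ.λ.1)
  step 1: λ.λ.(λ.λ.λ.λ.1) 1
  step 2: λ.λ.λ.λ.λ.1

Term B:
  start: λ.λ.(λ.λ.λ.λ.1) 1
  step 1: λ.λ.λ.λ.λ.1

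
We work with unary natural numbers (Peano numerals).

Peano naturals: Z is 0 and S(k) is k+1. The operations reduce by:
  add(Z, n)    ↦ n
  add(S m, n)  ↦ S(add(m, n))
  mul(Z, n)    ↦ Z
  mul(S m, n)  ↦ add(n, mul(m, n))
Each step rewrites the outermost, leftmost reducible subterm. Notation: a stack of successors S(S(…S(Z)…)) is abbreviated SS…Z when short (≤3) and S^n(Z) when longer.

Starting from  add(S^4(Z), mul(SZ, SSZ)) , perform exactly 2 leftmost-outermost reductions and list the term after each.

Answer: after 2 steps: S(S(add(SSZ, mul(SZ, SSZ))))

Working:
  start: add(S^4(Z), mul(SZ, SSZ))
  [1] S(add(SSSZ, mul(SZ, SSZ)))
  [2] S(S(add(SSZ, mul(SZ, SSZ))))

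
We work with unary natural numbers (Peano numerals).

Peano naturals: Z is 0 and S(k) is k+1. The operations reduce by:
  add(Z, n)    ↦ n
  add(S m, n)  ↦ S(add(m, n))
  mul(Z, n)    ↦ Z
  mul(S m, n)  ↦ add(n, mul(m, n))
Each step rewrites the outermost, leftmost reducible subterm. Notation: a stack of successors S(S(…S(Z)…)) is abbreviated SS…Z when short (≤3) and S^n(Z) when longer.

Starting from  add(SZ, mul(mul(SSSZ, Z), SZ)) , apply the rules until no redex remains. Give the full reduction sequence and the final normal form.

Answer: normal form = SZ  (in 10 steps)

Working:
  start: add(SZ, mul(mul(SSSZ, Z), SZ))
  →1  S(add(Z, mul(mul(SSSZ, Z), SZ)))
  →2  S(mul(mul(SSSZ, Z), SZ))
  →3  S(mul(add(Z, mul(SSZ, Z)), SZ))
  →4  S(mul(mul(SSZ, Z), SZ))
  →5  S(mul(add(Z, mul(SZ, Z)), SZ))
  →6  S(mul(mul(SZ, Z), SZ))
  →7  S(mul(add(Z, mul(Z, Z)), SZ))
  →8  S(mul(mul(Z, Z), SZ))
  →9  S(mul(Z, SZ))
  →10  SZ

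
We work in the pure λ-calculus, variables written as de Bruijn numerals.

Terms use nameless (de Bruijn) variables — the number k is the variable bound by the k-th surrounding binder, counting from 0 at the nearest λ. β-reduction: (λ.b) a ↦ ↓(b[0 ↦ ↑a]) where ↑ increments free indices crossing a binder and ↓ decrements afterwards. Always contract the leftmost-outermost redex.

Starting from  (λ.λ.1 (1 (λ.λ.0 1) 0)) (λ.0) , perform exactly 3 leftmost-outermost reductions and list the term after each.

  start: (λ.λ.1 (1 (λ.λ.0 1) 0)) (λ.0)
  step 1: λ.(λ.0) ((λ.0) (λ.λ.0 1) 0)
  step 2: λ.(λ.0) (λ.λ.0 1) 0
  step 3: λ.(λ.λ.0 1) 0

Answer: after 3 steps: λ.(λ.λ.0 1) 0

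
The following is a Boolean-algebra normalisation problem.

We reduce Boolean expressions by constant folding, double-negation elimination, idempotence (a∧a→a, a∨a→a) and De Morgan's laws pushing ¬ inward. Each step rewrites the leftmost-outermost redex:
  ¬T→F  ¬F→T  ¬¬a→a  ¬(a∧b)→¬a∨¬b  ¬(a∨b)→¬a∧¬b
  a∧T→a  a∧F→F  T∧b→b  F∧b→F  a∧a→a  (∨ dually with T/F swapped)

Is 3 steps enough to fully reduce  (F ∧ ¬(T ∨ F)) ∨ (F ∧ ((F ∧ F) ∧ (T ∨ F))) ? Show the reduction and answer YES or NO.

Answer: YES — reaches normal form F in 3 ≤ 3 steps

Reduction:
  start: (F ∧ ¬(T ∨ F)) ∨ (F ∧ ((F ∧ F) ∧ (T ∨ F)))
  step 1: F ∨ (F ∧ ((F ∧ F) ∧ (T ∨ F)))
  step 2: F ∧ ((F ∧ F) ∧ (T ∨ F))
  step 3: F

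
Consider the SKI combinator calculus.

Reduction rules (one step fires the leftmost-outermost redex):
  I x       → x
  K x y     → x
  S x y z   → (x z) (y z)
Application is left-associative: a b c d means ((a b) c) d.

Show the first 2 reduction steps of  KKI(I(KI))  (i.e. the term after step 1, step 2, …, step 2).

Answer: after 2 steps: K(KI)

Derivation:
  start: KKI(I(KI))
  →1  K(I(KI))
  →2  K(KI)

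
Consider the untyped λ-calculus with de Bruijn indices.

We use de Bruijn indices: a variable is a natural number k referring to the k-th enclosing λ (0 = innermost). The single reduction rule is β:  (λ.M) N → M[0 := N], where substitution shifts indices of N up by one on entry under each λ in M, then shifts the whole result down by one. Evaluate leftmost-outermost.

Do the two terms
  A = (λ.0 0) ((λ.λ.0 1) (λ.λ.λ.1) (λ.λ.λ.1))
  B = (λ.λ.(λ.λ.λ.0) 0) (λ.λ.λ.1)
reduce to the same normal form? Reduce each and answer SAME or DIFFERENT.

Term A:
  start: (λ.0 0) ((λ.λ.0 1) (λ.λ.λ.1) (λ.λ.λ.1))
  step 1: (λ.λ.0 1) (λ.λ.λ.1) (λ.λ.λ.1) ((λ.λ.0 1) (λ.λ.λ.1) (λ.λ.λ.1))
  step 2: (λ.0 (λ.λ.λ.1)) (λ.λ.λ.1) ((λ.λ.0 1) (λ.λ.λ.1) (λ.λ.λ.1))
  step 3: (λ.λ.λ.1) (λ.λ.λ.1) ((λ.λ.0 1) (λ.λ.λ.1) (λ.λ.λ.1))
  step 4: (λ.λ.1) ((λ.λ.0 1) (λ.λ.λ.1) (λ.λ.λ.1))
  step 5: λ.(λ.λ.0 1) (λ.λ.λ.1) (λ.λ.λ.1)
  step 6: λ.(λ.0 (λ.λ.λ.1)) (λ.λ.λ.1)
  step 7: λ.(λ.λ.λ.1) (λ.λ.λ.1)
  step 8: λ.λ.λ.1

Term B:
  start: (λ.λ.(λ.λ.λ.0) 0) (λ.λ.λ.1)
  step 1: λ.(λ.λ.λ.0) 0
  step 2: λ.λ.λ.0

Answer: DIFFERENT — A ⇓ λ.λ.λ.1, B ⇓ λ.λ.λ.0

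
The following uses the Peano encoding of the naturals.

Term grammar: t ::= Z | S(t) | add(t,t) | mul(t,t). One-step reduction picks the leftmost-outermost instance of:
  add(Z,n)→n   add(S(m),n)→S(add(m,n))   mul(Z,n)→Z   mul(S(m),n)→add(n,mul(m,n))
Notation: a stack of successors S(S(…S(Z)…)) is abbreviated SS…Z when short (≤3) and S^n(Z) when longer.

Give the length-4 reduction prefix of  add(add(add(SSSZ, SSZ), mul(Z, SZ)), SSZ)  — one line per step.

  start: add(add(add(SSSZ, SSZ), mul(Z, SZ)), SSZ)
  [1] add(add(S(add(SSZ, SSZ)), mul(Z, SZ)), SSZ)
  [2] add(S(add(add(SSZ, SSZ), mul(Z, SZ))), SSZ)
  [3] S(add(add(add(SSZ, SSZ), mul(Z, SZ)), SSZ))
  [4] S(add(add(S(add(SZ, SSZ)), mul(Z, SZ)), SSZ))

Answer: after 4 steps: S(add(add(S(add(SZ, SSZ)), mul(Z, SZ)), SSZ))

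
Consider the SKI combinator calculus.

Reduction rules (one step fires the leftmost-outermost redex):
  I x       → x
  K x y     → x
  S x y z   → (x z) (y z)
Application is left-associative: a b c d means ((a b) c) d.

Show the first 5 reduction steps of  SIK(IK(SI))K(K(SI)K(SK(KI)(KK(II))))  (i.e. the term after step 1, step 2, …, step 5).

  start: SIK(IK(SI))K(K(SI)K(SK(KI)(KK(II))))
  [1] I(IK(SI))(K(IK(SI)))K(K(SI)K(SK(KI)(KK(II))))
  [2] IK(SI)(K(IK(SI)))K(K(SI)K(SK(KI)(KK(II))))
  [3] K(SI)(K(IK(SI)))K(K(SI)K(SK(KI)(KK(II))))
  [4] SIK(K(SI)K(SK(KI)(KK(II))))
  [5] I(K(SI)K(SK(KI)(KK(II))))(K(K(SI)K(SK(KI)(KK(II)))))

Answer: after 5 steps: I(K(SI)K(SK(KI)(KK(II))))(K(K(SI)K(SK(KI)(KK(II)))))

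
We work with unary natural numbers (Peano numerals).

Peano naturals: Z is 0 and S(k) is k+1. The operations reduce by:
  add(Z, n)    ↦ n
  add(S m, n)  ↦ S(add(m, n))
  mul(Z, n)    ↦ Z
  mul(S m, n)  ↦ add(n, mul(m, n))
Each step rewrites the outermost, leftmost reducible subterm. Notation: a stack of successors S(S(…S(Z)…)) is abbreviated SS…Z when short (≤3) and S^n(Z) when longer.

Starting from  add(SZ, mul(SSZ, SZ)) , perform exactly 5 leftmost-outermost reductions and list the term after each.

Answer: after 5 steps: S(S(mul(SZ, SZ)))

Reduction:
  start: add(SZ, mul(SSZ, SZ))
  [1] S(add(Z, mul(SSZ, SZ)))
  [2] S(mul(SSZ, SZ))
  [3] S(add(SZ, mul(SZ, SZ)))
  [4] S(S(add(Z, mul(SZ, SZ))))
  [5] S(S(mul(SZ, SZ)))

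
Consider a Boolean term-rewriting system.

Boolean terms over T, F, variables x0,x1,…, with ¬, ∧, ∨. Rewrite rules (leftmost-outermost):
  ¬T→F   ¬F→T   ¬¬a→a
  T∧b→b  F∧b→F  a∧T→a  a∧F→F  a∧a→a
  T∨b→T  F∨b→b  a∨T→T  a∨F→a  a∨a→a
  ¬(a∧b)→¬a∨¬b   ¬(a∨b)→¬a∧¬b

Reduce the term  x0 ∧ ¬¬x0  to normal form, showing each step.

  start: x0 ∧ ¬¬x0
  step 1: x0 ∧ x0
  step 2: x0

Answer: normal form = x0  (in 2 steps)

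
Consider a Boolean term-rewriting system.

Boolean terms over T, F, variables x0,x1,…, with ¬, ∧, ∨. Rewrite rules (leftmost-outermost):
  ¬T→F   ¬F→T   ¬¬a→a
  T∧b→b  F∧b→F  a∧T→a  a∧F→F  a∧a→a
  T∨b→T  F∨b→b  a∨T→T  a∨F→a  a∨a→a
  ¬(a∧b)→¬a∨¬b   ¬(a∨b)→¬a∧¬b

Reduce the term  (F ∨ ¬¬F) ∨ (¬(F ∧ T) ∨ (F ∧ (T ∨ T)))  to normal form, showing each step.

Answer: normal form = T  (in 7 steps)

Reduction:
  start: (F ∨ ¬¬F) ∨ (¬(F ∧ T) ∨ (F ∧ (T ∨ T)))
  [1] ¬¬F ∨ (¬(F ∧ T) ∨ (F ∧ (T ∨ T)))
  [2] F ∨ (¬(F ∧ T) ∨ (F ∧ (T ∨ T)))
  [3] ¬(F ∧ T) ∨ (F ∧ (T ∨ T))
  [4] (¬F ∨ ¬T) ∨ (F ∧ (T ∨ T))
  [5] (T ∨ ¬T) ∨ (F ∧ (T ∨ T))
  [6] T ∨ (F ∧ (T ∨ T))
  [7] T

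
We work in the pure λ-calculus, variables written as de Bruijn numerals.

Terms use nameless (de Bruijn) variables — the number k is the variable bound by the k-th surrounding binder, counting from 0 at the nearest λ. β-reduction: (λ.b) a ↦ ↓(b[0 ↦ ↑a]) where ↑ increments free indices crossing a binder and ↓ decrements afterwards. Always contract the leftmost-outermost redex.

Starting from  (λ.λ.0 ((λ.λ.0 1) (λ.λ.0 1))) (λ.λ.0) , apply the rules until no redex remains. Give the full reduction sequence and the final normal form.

  start: (λ.λ.0 ((λ.λ.0 1) (λ.λ.0 1))) (λ.λ.0)
  step 1: λ.0 ((λ.λ.0 1) (λ.λ.0 1))
  step 2: λ.0 (λ.0 (λ.λ.0 1))

Answer: normal form = λ.0 (λ.0 (λ.λ.0 1))  (in 2 steps)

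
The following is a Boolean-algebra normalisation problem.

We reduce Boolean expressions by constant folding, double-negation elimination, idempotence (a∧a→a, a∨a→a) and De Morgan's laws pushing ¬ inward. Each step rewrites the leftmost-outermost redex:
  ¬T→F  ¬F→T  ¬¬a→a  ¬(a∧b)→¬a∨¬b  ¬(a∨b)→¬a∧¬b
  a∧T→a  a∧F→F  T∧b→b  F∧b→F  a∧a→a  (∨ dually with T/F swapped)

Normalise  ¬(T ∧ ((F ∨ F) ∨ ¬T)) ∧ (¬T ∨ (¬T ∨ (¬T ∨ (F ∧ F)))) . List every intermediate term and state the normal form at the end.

Answer: normal form = F  (in 17 steps)

Working:
  start: ¬(T ∧ ((F ∨ F) ∨ ¬T)) ∧ (¬T ∨ (¬T ∨ (¬T ∨ (F ∧ F))))
  →1  (¬T ∨ ¬((F ∨ F) ∨ ¬T)) ∧ (¬T ∨ (¬T ∨ (¬T ∨ (F ∧ F))))
  →2  (F ∨ ¬((F ∨ F) ∨ ¬T)) ∧ (¬T ∨ (¬T ∨ (¬T ∨ (F ∧ F))))
  →3  ¬((F ∨ F) ∨ ¬T) ∧ (¬T ∨ (¬T ∨ (¬T ∨ (F ∧ F))))
  →4  (¬(F ∨ F) ∧ ¬¬T) ∧ (¬T ∨ (¬T ∨ (¬T ∨ (F ∧ F))))
  →5  ((¬F ∧ ¬F) ∧ ¬¬T) ∧ (¬T ∨ (¬T ∨ (¬T ∨ (F ∧ F))))
  →6  (¬F ∧ ¬¬T) ∧ (¬T ∨ (¬T ∨ (¬T ∨ (F ∧ F))))
  →7  (T ∧ ¬¬T) ∧ (¬T ∨ (¬T ∨ (¬T ∨ (F ∧ F))))
  →8  ¬¬T ∧ (¬T ∨ (¬T ∨ (¬T ∨ (F ∧ F))))
  →9  T ∧ (¬T ∨ (¬T ∨ (¬T ∨ (F ∧ F))))
  →10  ¬T ∨ (¬T ∨ (¬T ∨ (F ∧ F)))
  →11  F ∨ (¬T ∨ (¬T ∨ (F ∧ F)))
  →12  ¬T ∨ (¬T ∨ (F ∧ F))
  →13  F ∨ (¬T ∨ (F ∧ F))
  →14  ¬T ∨ (F ∧ F)
  →15  F ∨ (F ∧ F)
  →16  F ∧ F
  →17  F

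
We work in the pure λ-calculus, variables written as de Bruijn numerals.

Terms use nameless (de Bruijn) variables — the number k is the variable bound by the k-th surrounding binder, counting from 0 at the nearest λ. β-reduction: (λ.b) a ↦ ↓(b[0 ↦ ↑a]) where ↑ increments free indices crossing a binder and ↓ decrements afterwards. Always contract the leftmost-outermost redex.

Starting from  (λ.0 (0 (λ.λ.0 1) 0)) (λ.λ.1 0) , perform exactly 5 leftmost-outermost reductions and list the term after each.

  start: (λ.0 (0 (λ.λ.0 1) 0)) (λ.λ.1 0)
  [1] (λ.λ.1 0) ((λ.λ.1 0) (λ.λ.0 1) (λ.λ.1 0))
  [2] λ.(λ.λ.1 0) (λ.λ.0 1) (λ.λ.1 0) 0
  [3] λ.(λ.(λ.λ.0 1) 0) (λ.λ.1 0) 0
  [4] λ.(λ.λ.0 1) (λ.λ.1 0) 0
  [5] λ.(λ.0 (λ.λ.1 0)) 0

Answer: after 5 steps: λ.(λ.0 (λ.λ.1 0)) 0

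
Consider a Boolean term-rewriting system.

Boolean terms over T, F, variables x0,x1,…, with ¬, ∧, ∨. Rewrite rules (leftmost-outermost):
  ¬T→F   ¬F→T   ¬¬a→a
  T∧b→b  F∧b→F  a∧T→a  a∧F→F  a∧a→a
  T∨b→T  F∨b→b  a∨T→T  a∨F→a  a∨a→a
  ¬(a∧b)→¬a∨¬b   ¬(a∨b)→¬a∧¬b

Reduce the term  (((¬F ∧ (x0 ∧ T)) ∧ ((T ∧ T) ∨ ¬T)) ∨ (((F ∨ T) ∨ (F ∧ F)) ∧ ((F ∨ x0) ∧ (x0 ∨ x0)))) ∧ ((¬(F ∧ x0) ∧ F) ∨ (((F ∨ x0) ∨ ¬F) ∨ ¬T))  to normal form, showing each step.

  start: (((¬F ∧ (x0 ∧ T)) ∧ ((T ∧ T) ∨ ¬T)) ∨ (((F ∨ T) ∨ (F ∧ F)) ∧ ((F ∨ x0) ∧ (x0 ∨ x0)))) ∧ ((¬(F ∧ x0) ∧ F) ∨ (((F ∨ x0) ∨ ¬F) ∨ ¬T))
  step 1: (((T ∧ (x0 ∧ T)) ∧ ((T ∧ T) ∨ ¬T)) ∨ (((F ∨ T) ∨ (F ∧ F)) ∧ ((F ∨ x0) ∧ (x0 ∨ x0)))) ∧ ((¬(F ∧ x0) ∧ F) ∨ (((F ∨ x0) ∨ ¬F) ∨ ¬T))
  step 2: (((x0 ∧ T) ∧ ((T ∧ T) ∨ ¬T)) ∨ (((F ∨ T) ∨ (F ∧ F)) ∧ ((F ∨ x0) ∧ (x0 ∨ x0)))) ∧ ((¬(F ∧ x0) ∧ F) ∨ (((F ∨ x0) ∨ ¬F) ∨ ¬T))
  step 3: ((x0 ∧ ((T ∧ T) ∨ ¬T)) ∨ (((F ∨ T) ∨ (F ∧ F)) ∧ ((F ∨ x0) ∧ (x0 ∨ x0)))) ∧ ((¬(F ∧ x0) ∧ F) ∨ (((F ∨ x0) ∨ ¬F) ∨ ¬T))
  step 4: ((x0 ∧ (T ∨ ¬T)) ∨ (((F ∨ T) ∨ (F ∧ F)) ∧ ((F ∨ x0) ∧ (x0 ∨ x0)))) ∧ ((¬(F ∧ x0) ∧ F) ∨ (((F ∨ x0) ∨ ¬F) ∨ ¬T))
  step 5: ((x0 ∧ T) ∨ (((F ∨ T) ∨ (F ∧ F)) ∧ ((F ∨ x0) ∧ (x0 ∨ x0)))) ∧ ((¬(F ∧ x0) ∧ F) ∨ (((F ∨ x0) ∨ ¬F) ∨ ¬T))
  step 6: (x0 ∨ (((F ∨ T) ∨ (F ∧ F)) ∧ ((F ∨ x0) ∧ (x0 ∨ x0)))) ∧ ((¬(F ∧ x0) ∧ F) ∨ (((F ∨ x0) ∨ ¬F) ∨ ¬T))
  step 7: (x0 ∨ ((T ∨ (F ∧ F)) ∧ ((F ∨ x0) ∧ (x0 ∨ x0)))) ∧ ((¬(F ∧ x0) ∧ F) ∨ (((F ∨ x0) ∨ ¬F) ∨ ¬T))
  step 8: (x0 ∨ (T ∧ ((F ∨ x0) ∧ (x0 ∨ x0)))) ∧ ((¬(F ∧ x0) ∧ F) ∨ (((F ∨ x0) ∨ ¬F) ∨ ¬T))
  step 9: (x0 ∨ ((F ∨ x0) ∧ (x0 ∨ x0))) ∧ ((¬(F ∧ x0) ∧ F) ∨ (((F ∨ x0) ∨ ¬F) ∨ ¬T))
  step 10: (x0 ∨ (x0 ∧ (x0 ∨ x0))) ∧ ((¬(F ∧ x0) ∧ F) ∨ (((F ∨ x0) ∨ ¬F) ∨ ¬T))
  step 11: (x0 ∨ (x0 ∧ x0)) ∧ ((¬(F ∧ x0) ∧ F) ∨ (((F ∨ x0) ∨ ¬F) ∨ ¬T))
  step 12: (x0 ∨ x0) ∧ ((¬(F ∧ x0) ∧ F) ∨ (((F ∨ x0) ∨ ¬F) ∨ ¬T))
  step 13: x0 ∧ ((¬(F ∧ x0) ∧ F) ∨ (((F ∨ x0) ∨ ¬F) ∨ ¬T))
  step 14: x0 ∧ (F ∨ (((F ∨ x0) ∨ ¬F) ∨ ¬T))
  step 15: x0 ∧ (((F ∨ x0) ∨ ¬F) ∨ ¬T)
  step 16: x0 ∧ ((x0 ∨ ¬F) ∨ ¬T)
  step 17: x0 ∧ ((x0 ∨ T) ∨ ¬T)
  step 18: x0 ∧ (T ∨ ¬T)
  step 19: x0 ∧ T
  step 20: x0

Answer: normal form = x0  (in 20 steps)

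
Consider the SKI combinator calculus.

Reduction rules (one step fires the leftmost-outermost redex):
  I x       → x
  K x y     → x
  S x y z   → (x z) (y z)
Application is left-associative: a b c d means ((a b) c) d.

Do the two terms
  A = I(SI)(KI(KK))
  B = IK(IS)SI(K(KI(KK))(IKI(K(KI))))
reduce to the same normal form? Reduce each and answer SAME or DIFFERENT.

Term A:
  start: I(SI)(KI(KK))
  [1] SI(KI(KK))
  [2] SII

Term B:
  start: IK(IS)SI(K(KI(KK))(IKI(K(KI))))
  [1] K(IS)SI(K(KI(KK))(IKI(K(KI))))
  [2] ISI(K(KI(KK))(IKI(K(KI))))
  [3] SI(K(KI(KK))(IKI(K(KI))))
  [4] SI(KI(KK))
  [5] SII

Answer: SAME — A ⇓ SII, B ⇓ SII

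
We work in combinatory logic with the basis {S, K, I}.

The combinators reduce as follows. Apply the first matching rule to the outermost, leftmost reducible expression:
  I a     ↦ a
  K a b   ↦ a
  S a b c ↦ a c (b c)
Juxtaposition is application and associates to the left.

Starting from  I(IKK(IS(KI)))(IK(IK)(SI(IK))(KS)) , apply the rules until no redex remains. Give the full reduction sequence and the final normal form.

Answer: normal form = K(K(KS))  (in 6 steps)

Derivation:
  start: I(IKK(IS(KI)))(IK(IK)(SI(IK))(KS))
  →1  IKK(IS(KI))(IK(IK)(SI(IK))(KS))
  →2  KK(IS(KI))(IK(IK)(SI(IK))(KS))
  →3  K(IK(IK)(SI(IK))(KS))
  →4  K(K(IK)(SI(IK))(KS))
  →5  K(IK(KS))
  →6  K(K(KS))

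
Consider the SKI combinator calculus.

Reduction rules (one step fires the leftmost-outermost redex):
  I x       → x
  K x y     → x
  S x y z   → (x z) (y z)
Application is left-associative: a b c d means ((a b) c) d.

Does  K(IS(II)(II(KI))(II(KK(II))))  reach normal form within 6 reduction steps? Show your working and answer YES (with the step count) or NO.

  start: K(IS(II)(II(KI))(II(KK(II))))
  [1] K(S(II)(II(KI))(II(KK(II))))
  [2] K(II(II(KK(II)))(II(KI)(II(KK(II)))))
  [3] K(I(II(KK(II)))(II(KI)(II(KK(II)))))
  [4] K(II(KK(II))(II(KI)(II(KK(II)))))
  [5] K(I(KK(II))(II(KI)(II(KK(II)))))
  [6] K(KK(II)(II(KI)(II(KK(II)))))

Answer: NO — after 6 steps the term is K(KK(II)(II(KI)(II(KK(II))))), not yet normal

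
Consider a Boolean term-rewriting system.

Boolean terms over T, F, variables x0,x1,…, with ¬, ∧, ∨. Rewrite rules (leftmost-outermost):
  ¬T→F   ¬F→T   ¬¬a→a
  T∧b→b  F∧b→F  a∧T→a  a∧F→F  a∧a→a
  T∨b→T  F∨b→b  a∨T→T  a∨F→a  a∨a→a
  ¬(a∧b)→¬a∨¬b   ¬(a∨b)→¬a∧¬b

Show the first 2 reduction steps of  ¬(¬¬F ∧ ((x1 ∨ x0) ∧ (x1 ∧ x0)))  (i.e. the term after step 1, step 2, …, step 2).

Answer: after 2 steps: ¬F ∨ ¬((x1 ∨ x0) ∧ (x1 ∧ x0))

Reduction:
  start: ¬(¬¬F ∧ ((x1 ∨ x0) ∧ (x1 ∧ x0)))
  [1] ¬¬¬F ∨ ¬((x1 ∨ x0) ∧ (x1 ∧ x0))
  [2] ¬F ∨ ¬((x1 ∨ x0) ∧ (x1 ∧ x0))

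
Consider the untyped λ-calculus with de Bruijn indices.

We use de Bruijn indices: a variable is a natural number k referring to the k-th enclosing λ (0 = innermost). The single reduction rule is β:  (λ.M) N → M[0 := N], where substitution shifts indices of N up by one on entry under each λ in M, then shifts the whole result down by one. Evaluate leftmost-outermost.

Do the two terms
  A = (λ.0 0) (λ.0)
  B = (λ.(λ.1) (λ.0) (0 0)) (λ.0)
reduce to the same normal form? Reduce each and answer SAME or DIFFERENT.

Term A:
  start: (λ.0 0) (λ.0)
  →1  (λ.0) (λ.0)
  →2  λ.0

Term B:
  start: (λ.(λ.1) (λ.0) (0 0)) (λ.0)
  →1  (λ.λ.0) (λ.0) ((λ.0) (λ.0))
  →2  (λ.0) ((λ.0) (λ.0))
  →3  (λ.0) (λ.0)
  →4  λ.0

Answer: SAME — A ⇓ λ.0, B ⇓ λ.0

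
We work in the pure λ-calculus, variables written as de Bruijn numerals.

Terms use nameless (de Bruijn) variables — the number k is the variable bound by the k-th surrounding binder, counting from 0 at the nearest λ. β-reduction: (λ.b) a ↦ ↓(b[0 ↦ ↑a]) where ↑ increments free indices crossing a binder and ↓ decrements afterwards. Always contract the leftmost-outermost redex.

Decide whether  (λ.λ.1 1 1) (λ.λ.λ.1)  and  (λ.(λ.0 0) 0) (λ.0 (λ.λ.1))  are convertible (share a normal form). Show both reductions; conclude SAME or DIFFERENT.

Term A:
  start: (λ.λ.1 1 1) (λ.λ.λ.1)
  →1  λ.(λ.λ.λ.1) (λ.λ.λ.1) (λ.λ.λ.1)
  →2  λ.(λ.λ.1) (λ.λ.λ.1)
  →3  λ.λ.λ.λ.λ.1

Term B:
  start: (λ.(λ.0 0) 0) (λ.0 (λ.λ.1))
  →1  (λ.0 0) (λ.0 (λ.λ.1))
  →2  (λ.0 (λ.λ.1)) (λ.0 (λ.λ.1))
  →3  (λ.0 (λ.λ.1)) (λ.λ.1)
  →4  (λ.λ.1) (λ.λ.1)
  →5  λ.λ.λ.1

Answer: DIFFERENT — A ⇓ λ.λ.λ.λ.λ.1, B ⇓ λ.λ.λ.1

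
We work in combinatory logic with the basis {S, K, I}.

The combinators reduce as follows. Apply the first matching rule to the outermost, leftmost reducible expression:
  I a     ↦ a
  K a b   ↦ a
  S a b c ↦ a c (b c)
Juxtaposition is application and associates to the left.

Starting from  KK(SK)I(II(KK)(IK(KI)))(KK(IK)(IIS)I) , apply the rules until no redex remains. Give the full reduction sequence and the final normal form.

  start: KK(SK)I(II(KK)(IK(KI)))(KK(IK)(IIS)I)
  [1] KI(II(KK)(IK(KI)))(KK(IK)(IIS)I)
  [2] I(KK(IK)(IIS)I)
  [3] KK(IK)(IIS)I
  [4] K(IIS)I
  [5] IIS
  [6] IS
  [7] S

Answer: normal form = S  (in 7 steps)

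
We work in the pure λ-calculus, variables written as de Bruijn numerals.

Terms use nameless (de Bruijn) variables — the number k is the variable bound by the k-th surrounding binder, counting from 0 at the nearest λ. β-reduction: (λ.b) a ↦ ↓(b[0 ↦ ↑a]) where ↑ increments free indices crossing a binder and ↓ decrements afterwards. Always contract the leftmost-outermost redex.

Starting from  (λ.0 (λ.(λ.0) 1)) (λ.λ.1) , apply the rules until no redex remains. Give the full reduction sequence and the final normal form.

  start: (λ.0 (λ.(λ.0) 1)) (λ.λ.1)
  [1] (λ.λ.1) (λ.(λ.0) (λ.λ.1))
  [2] λ.λ.(λ.0) (λ.λ.1)
  [3] λ.λ.λ.λ.1

Answer: normal form = λ.λ.λ.λ.1  (in 3 steps)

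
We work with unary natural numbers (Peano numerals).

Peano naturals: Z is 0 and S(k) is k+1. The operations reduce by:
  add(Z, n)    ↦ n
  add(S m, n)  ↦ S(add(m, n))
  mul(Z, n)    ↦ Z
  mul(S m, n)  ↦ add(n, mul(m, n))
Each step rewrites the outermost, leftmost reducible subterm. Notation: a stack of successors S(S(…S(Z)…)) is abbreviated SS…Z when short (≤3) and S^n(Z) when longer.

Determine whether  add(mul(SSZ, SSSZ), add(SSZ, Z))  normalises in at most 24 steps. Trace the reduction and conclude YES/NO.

Answer: YES — reaches normal form S^8(Z) in 21 ≤ 24 steps

Reduction:
  start: add(mul(SSZ, SSSZ), add(SSZ, Z))
  step 1: add(add(SSSZ, mul(SZ, SSSZ)), add(SSZ, Z))
  step 2: add(S(add(SSZ, mul(SZ, SSSZ))), add(SSZ, Z))
  step 3: S(add(add(SSZ, mul(SZ, SSSZ)), add(SSZ, Z)))
  step 4: S(add(S(add(SZ, mul(SZ, SSSZ))), add(SSZ, Z)))
  step 5: S(S(add(add(SZ, mul(SZ, SSSZ)), add(SSZ, Z))))
  step 6: S(S(add(S(add(Z, mul(SZ, SSSZ))), add(SSZ, Z))))
  step 7: S(S(S(add(add(Z, mul(SZ, SSSZ)), add(SSZ, Z)))))
  step 8: S(S(S(add(mul(SZ, SSSZ), add(SSZ, Z)))))
  step 9: S(S(S(add(add(SSSZ, mul(Z, SSSZ)), add(SSZ, Z)))))
  step 10: S(S(S(add(S(add(SSZ, mul(Z, SSSZ))), add(SSZ, Z)))))
  step 11: S(S(S(S(add(add(SSZ, mul(Z, SSSZ)), add(SSZ, Z))))))
  step 12: S(S(S(S(add(S(add(SZ, mul(Z, SSSZ))), add(SSZ, Z))))))
  step 13: S(S(S(S(S(add(add(SZ, mul(Z, SSSZ)), add(SSZ, Z)))))))
  step 14: S(S(S(S(S(add(S(add(Z, mul(Z, SSSZ))), add(SSZ, Z)))))))
  step 15: S(S(S(S(S(S(add(add(Z, mul(Z, SSSZ)), add(SSZ, Z))))))))
  step 16: S(S(S(S(S(S(add(mul(Z, SSSZ), add(SSZ, Z))))))))
  step 17: S(S(S(S(S(S(add(Z, add(SSZ, Z))))))))
  step 18: S(S(S(S(S(S(add(SSZ, Z)))))))
  step 19: S(S(S(S(S(S(S(add(SZ, Z))))))))
  step 20: S(S(S(S(S(S(S(S(add(Z, Z)))))))))
  step 21: S^8(Z)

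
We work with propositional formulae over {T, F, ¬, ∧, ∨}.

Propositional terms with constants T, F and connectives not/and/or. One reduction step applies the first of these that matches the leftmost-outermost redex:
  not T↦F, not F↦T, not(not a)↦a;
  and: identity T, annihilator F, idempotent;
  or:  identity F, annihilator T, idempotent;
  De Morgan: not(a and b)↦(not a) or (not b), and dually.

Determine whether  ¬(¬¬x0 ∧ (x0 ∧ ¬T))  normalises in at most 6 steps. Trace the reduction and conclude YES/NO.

Answer: YES — reaches normal form T in 6 ≤ 6 steps

Reduction:
  start: ¬(¬¬x0 ∧ (x0 ∧ ¬T))
  →1  ¬¬¬x0 ∨ ¬(x0 ∧ ¬T)
  →2  ¬x0 ∨ ¬(x0 ∧ ¬T)
  →3  ¬x0 ∨ (¬x0 ∨ ¬¬T)
  →4  ¬x0 ∨ (¬x0 ∨ T)
  →5  ¬x0 ∨ T
  →6  T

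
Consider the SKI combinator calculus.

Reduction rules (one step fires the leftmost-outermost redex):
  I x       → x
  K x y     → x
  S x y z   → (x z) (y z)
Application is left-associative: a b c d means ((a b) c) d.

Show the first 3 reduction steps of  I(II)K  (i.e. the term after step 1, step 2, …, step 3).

  start: I(II)K
  →1  IIK
  →2  IK
  →3  K

Answer: after 3 steps: K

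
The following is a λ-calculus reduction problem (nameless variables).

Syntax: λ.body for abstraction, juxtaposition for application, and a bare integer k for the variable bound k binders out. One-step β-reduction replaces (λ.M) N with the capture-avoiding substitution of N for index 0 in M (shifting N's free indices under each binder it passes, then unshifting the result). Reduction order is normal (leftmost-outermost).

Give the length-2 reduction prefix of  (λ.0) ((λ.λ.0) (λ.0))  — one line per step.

Answer: after 2 steps: λ.0

Derivation:
  start: (λ.0) ((λ.λ.0) (λ.0))
  [1] (λ.λ.0) (λ.0)
  [2] λ.0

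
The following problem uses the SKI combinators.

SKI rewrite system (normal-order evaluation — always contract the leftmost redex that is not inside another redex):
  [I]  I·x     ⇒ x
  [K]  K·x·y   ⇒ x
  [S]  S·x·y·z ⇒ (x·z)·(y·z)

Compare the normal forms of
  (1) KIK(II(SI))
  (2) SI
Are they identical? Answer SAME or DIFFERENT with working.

Term A:
  start: KIK(II(SI))
  step 1: I(II(SI))
  step 2: II(SI)
  step 3: I(SI)
  step 4: SI

Term B:
  start: SI

Answer: SAME — A ⇓ SI, B ⇓ SI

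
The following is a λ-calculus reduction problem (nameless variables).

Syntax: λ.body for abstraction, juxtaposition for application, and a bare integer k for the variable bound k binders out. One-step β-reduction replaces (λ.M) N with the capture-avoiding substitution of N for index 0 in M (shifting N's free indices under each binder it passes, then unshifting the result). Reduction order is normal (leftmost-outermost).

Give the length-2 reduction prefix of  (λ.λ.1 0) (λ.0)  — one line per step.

  start: (λ.λ.1 0) (λ.0)
  [1] λ.(λ.0) 0
  [2] λ.0

Answer: after 2 steps: λ.0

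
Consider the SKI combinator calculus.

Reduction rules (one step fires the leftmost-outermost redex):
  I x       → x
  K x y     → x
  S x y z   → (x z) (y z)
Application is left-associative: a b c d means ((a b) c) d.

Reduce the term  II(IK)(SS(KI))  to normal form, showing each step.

  start: II(IK)(SS(KI))
  →1  I(IK)(SS(KI))
  →2  IK(SS(KI))
  →3  K(SS(KI))

Answer: normal form = K(SS(KI))  (in 3 steps)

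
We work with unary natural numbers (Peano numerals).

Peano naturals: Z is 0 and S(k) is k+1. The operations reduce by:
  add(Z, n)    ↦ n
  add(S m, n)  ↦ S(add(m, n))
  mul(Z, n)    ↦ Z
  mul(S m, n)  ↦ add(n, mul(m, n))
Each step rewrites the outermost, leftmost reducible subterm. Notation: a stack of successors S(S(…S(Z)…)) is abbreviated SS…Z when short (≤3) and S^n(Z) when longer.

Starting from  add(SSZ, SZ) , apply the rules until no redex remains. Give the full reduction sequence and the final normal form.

  start: add(SSZ, SZ)
  step 1: S(add(SZ, SZ))
  step 2: S(S(add(Z, SZ)))
  step 3: SSSZ

Answer: normal form = SSSZ  (in 3 steps)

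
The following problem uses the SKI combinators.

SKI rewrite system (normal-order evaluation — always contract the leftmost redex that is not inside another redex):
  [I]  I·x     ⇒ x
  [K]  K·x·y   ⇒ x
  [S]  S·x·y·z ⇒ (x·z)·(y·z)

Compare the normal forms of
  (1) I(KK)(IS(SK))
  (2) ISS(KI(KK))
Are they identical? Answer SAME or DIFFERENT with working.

Answer: DIFFERENT — A ⇓ K, B ⇓ SSI

Working:
Term A:
  start: I(KK)(IS(SK))
  →1  KK(IS(SK))
  →2  K

Term B:
  start: ISS(KI(KK))
  →1  SS(KI(KK))
  →2  SSI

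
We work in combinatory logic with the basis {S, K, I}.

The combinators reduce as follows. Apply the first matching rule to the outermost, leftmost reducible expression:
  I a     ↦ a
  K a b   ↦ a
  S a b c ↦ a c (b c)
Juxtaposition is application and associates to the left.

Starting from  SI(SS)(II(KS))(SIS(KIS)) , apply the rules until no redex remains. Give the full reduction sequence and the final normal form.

Answer: normal form = S(SI)  (in 10 steps)

Derivation:
  start: SI(SS)(II(KS))(SIS(KIS))
  →1  I(II(KS))(SS(II(KS)))(SIS(KIS))
  →2  II(KS)(SS(II(KS)))(SIS(KIS))
  →3  I(KS)(SS(II(KS)))(SIS(KIS))
  →4  KS(SS(II(KS)))(SIS(KIS))
  →5  S(SIS(KIS))
  →6  S(I(KIS)(S(KIS)))
  →7  S(KIS(S(KIS)))
  →8  S(I(S(KIS)))
  →9  S(S(KIS))
  →10  S(SI)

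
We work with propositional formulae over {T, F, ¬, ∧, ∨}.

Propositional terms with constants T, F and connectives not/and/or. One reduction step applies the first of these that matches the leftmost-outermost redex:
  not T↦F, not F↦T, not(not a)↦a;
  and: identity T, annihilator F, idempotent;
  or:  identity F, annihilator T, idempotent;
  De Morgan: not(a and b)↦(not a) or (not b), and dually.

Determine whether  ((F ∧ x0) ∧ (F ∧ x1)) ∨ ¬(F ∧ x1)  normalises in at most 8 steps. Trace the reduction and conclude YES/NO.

Answer: YES — reaches normal form T in 6 ≤ 8 steps

Working:
  start: ((F ∧ x0) ∧ (F ∧ x1)) ∨ ¬(F ∧ x1)
  step 1: (F ∧ (F ∧ x1)) ∨ ¬(F ∧ x1)
  step 2: F ∨ ¬(F ∧ x1)
  step 3: ¬(F ∧ x1)
  step 4: ¬F ∨ ¬x1
  step 5: T ∨ ¬x1
  step 6: T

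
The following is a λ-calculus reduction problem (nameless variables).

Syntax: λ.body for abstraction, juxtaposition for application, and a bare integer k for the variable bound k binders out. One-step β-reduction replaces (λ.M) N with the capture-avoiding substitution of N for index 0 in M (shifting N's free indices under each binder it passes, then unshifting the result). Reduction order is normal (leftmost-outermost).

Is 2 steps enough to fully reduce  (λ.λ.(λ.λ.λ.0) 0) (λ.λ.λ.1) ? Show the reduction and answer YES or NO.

  start: (λ.λ.(λ.λ.λ.0) 0) (λ.λ.λ.1)
  step 1: λ.(λ.λ.λ.0) 0
  step 2: λ.λ.λ.0

Answer: YES — reaches normal form λ.λ.λ.0 in 2 ≤ 2 steps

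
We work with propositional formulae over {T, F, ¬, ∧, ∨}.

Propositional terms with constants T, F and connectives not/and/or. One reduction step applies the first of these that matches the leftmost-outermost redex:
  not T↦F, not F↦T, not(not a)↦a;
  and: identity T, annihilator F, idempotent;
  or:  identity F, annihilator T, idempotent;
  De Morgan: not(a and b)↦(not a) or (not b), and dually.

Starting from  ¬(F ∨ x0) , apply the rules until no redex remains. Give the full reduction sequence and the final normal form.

Answer: normal form = ¬x0  (in 3 steps)

Working:
  start: ¬(F ∨ x0)
  [1] ¬F ∧ ¬x0
  [2] T ∧ ¬x0
  [3] ¬x0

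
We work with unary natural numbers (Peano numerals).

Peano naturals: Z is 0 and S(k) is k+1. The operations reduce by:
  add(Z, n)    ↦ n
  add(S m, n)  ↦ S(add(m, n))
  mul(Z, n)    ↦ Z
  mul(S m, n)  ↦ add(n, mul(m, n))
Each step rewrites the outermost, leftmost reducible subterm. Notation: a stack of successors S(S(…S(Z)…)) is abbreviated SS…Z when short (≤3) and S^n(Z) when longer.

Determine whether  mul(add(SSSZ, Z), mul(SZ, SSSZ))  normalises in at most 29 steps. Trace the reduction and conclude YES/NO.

  start: mul(add(SSSZ, Z), mul(SZ, SSSZ))
  [1] mul(S(add(SSZ, Z)), mul(SZ, SSSZ))
  [2] add(mul(SZ, SSSZ), mul(add(SSZ, Z), mul(SZ, SSSZ)))
  [3] add(add(SSSZ, mul(Z, SSSZ)), mul(add(SSZ, Z), mul(SZ, SSSZ)))
  [4] add(S(add(SSZ, mul(Z, SSSZ))), mul(add(SSZ, Z), mul(SZ, SSSZ)))
  [5] S(add(add(SSZ, mul(Z, SSSZ)), mul(add(SSZ, Z), mul(SZ, SSSZ))))
  [6] S(add(S(add(SZ, mul(Z, SSSZ))), mul(add(SSZ, Z), mul(SZ, SSSZ))))
  [7] S(S(add(add(SZ, mul(Z, SSSZ)), mul(add(SSZ, Z), mul(SZ, SSSZ)))))
  [8] S(S(add(S(add(Z, mul(Z, SSSZ))), mul(add(SSZ, Z), mul(SZ, SSSZ)))))
  [9] S(S(S(add(add(Z, mul(Z, SSSZ)), mul(add(SSZ, Z), mul(SZ, SSSZ))))))
  [10] S(S(S(add(mul(Z, SSSZ), mul(add(SSZ, Z), mul(SZ, SSSZ))))))
  [11] S(S(S(add(Z, mul(add(SSZ, Z), mul(SZ, SSSZ))))))
  [12] S(S(S(mul(add(SSZ, Z), mul(SZ, SSSZ)))))
  [13] S(S(S(mul(S(add(SZ, Z)), mul(SZ, SSSZ)))))
  [14] S(S(S(add(mul(SZ, SSSZ), mul(add(SZ, Z), mul(SZ, SSSZ))))))
  [15] S(S(S(add(add(SSSZ, mul(Z, SSSZ)), mul(add(SZ, Z), mul(SZ, SSSZ))))))
  [16] S(S(S(add(S(add(SSZ, mul(Z, SSSZ))), mul(add(SZ, Z), mul(SZ, SSSZ))))))
  [17] S(S(S(S(add(add(SSZ, mul(Z, SSSZ)), mul(add(SZ, Z), mul(SZ, SSSZ)))))))
  [18] S(S(S(S(add(S(add(SZ, mul(Z, SSSZ))), mul(add(SZ, Z), mul(SZ, SSSZ)))))))
  [19] S(S(S(S(S(add(add(SZ, mul(Z, SSSZ)), mul(add(SZ, Z), mul(SZ, SSSZ))))))))
  [20] S(S(S(S(S(add(S(add(Z, mul(Z, SSSZ))), mul(add(SZ, Z), mul(SZ, SSSZ))))))))
  [21] S(S(S(S(S(S(add(add(Z, mul(Z, SSSZ)), mul(add(SZ, Z), mul(SZ, SSSZ)))))))))
  [22] S(S(S(S(S(S(add(mul(Z, SSSZ), mul(add(SZ, Z), mul(SZ, SSSZ)))))))))
  [23] S(S(S(S(S(S(add(Z, mul(add(SZ, Z), mul(SZ, SSSZ)))))))))
  [24] S(S(S(S(S(S(mul(add(SZ, Z), mul(SZ, SSSZ))))))))
  [25] S(S(S(S(S(S(mul(S(add(Z, Z)), mul(SZ, SSSZ))))))))
  [26] S(S(S(S(S(S(add(mul(SZ, SSSZ), mul(add(Z, Z), mul(SZ, SSSZ)))))))))
  [27] S(S(S(S(S(S(add(add(SSSZ, mul(Z, SSSZ)), mul(add(Z, Z), mul(SZ, SSSZ)))))))))
  [28] S(S(S(S(S(S(add(S(add(SSZ, mul(Z, SSSZ))), mul(add(Z, Z), mul(SZ, SSSZ)))))))))
  [29] S(S(S(S(S(S(S(add(add(SSZ, mul(Z, SSSZ)), mul(add(Z, Z), mul(SZ, SSSZ))))))))))

Answer: NO — after 29 steps the term is S(S(S(S(S(S(S(add(add(SSZ, mul(Z, SSSZ)), mul(add(Z, Z), mul(SZ, SSSZ)))))))))), not yet normal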